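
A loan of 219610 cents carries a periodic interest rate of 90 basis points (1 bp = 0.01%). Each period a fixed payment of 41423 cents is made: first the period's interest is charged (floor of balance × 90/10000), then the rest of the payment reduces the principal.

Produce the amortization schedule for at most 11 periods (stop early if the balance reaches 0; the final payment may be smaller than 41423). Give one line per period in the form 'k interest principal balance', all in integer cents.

1. interest=⌊219610·90/10000⌋=1976; principal=41423-1976=39447; balance=219610-39447=180163
2. interest=⌊180163·90/10000⌋=1621; principal=41423-1621=39802; balance=180163-39802=140361
3. interest=⌊140361·90/10000⌋=1263; principal=41423-1263=40160; balance=140361-40160=100201
4. interest=⌊100201·90/10000⌋=901; principal=41423-901=40522; balance=100201-40522=59679
5. interest=⌊59679·90/10000⌋=537; principal=41423-537=40886; balance=59679-40886=18793
6. interest=⌊18793·90/10000⌋=169; principal=min(41423-169,18793)=18793; balance=18793-18793=0

1 1976 39447 180163
2 1621 39802 140361
3 1263 40160 100201
4 901 40522 59679
5 537 40886 18793
6 169 18793 0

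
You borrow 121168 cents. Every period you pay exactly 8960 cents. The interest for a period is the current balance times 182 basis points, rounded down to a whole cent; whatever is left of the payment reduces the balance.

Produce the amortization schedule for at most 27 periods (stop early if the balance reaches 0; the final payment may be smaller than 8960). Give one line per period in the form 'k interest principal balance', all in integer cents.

1 2205 6755 114413
2 2082 6878 107535
3 1957 7003 100532
4 1829 7131 93401
5 1699 7261 86140
6 1567 7393 78747
7 1433 7527 71220
8 1296 7664 63556
9 1156 7804 55752
10 1014 7946 47806
11 870 8090 39716
12 722 8238 31478
13 572 8388 23090
14 420 8540 14550
15 264 8696 5854
16 106 5854 0

1. interest=⌊121168·182/10000⌋=2205; principal=8960-2205=6755; balance=121168-6755=114413
2. interest=⌊114413·182/10000⌋=2082; principal=8960-2082=6878; balance=114413-6878=107535
3. interest=⌊107535·182/10000⌋=1957; principal=8960-1957=7003; balance=107535-7003=100532
4. interest=⌊100532·182/10000⌋=1829; principal=8960-1829=7131; balance=100532-7131=93401
5. interest=⌊93401·182/10000⌋=1699; principal=8960-1699=7261; balance=93401-7261=86140
6. interest=⌊86140·182/10000⌋=1567; principal=8960-1567=7393; balance=86140-7393=78747
7. interest=⌊78747·182/10000⌋=1433; principal=8960-1433=7527; balance=78747-7527=71220
8. interest=⌊71220·182/10000⌋=1296; principal=8960-1296=7664; balance=71220-7664=63556
9. interest=⌊63556·182/10000⌋=1156; principal=8960-1156=7804; balance=63556-7804=55752
10. interest=⌊55752·182/10000⌋=1014; principal=8960-1014=7946; balance=55752-7946=47806
11. interest=⌊47806·182/10000⌋=870; principal=8960-870=8090; balance=47806-8090=39716
12. interest=⌊39716·182/10000⌋=722; principal=8960-722=8238; balance=39716-8238=31478
13. interest=⌊31478·182/10000⌋=572; principal=8960-572=8388; balance=31478-8388=23090
14. interest=⌊23090·182/10000⌋=420; principal=8960-420=8540; balance=23090-8540=14550
15. interest=⌊14550·182/10000⌋=264; principal=8960-264=8696; balance=14550-8696=5854
16. interest=⌊5854·182/10000⌋=106; principal=min(8960-106,5854)=5854; balance=5854-5854=0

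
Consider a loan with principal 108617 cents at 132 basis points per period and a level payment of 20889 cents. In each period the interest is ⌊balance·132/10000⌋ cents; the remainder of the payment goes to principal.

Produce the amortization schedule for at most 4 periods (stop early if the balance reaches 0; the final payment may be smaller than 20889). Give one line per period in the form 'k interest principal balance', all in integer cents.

1. interest=⌊108617·132/10000⌋=1433; principal=20889-1433=19456; balance=108617-19456=89161
2. interest=⌊89161·132/10000⌋=1176; principal=20889-1176=19713; balance=89161-19713=69448
3. interest=⌊69448·132/10000⌋=916; principal=20889-916=19973; balance=69448-19973=49475
4. interest=⌊49475·132/10000⌋=653; principal=20889-653=20236; balance=49475-20236=29239

1 1433 19456 89161
2 1176 19713 69448
3 916 19973 49475
4 653 20236 29239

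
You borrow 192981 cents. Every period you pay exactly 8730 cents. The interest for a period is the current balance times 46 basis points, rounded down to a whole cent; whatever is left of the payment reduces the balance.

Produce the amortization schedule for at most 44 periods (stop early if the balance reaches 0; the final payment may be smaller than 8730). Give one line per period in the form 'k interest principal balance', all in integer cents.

1 887 7843 185138
2 851 7879 177259
3 815 7915 169344
4 778 7952 161392
5 742 7988 153404
6 705 8025 145379
7 668 8062 137317
8 631 8099 129218
9 594 8136 121082
10 556 8174 112908
11 519 8211 104697
12 481 8249 96448
13 443 8287 88161
14 405 8325 79836
15 367 8363 71473
16 328 8402 63071
17 290 8440 54631
18 251 8479 46152
19 212 8518 37634
20 173 8557 29077
21 133 8597 20480
22 94 8636 11844
23 54 8676 3168
24 14 3168 0

1. interest=⌊192981·46/10000⌋=887; principal=8730-887=7843; balance=192981-7843=185138
2. interest=⌊185138·46/10000⌋=851; principal=8730-851=7879; balance=185138-7879=177259
3. interest=⌊177259·46/10000⌋=815; principal=8730-815=7915; balance=177259-7915=169344
4. interest=⌊169344·46/10000⌋=778; principal=8730-778=7952; balance=169344-7952=161392
5. interest=⌊161392·46/10000⌋=742; principal=8730-742=7988; balance=161392-7988=153404
6. interest=⌊153404·46/10000⌋=705; principal=8730-705=8025; balance=153404-8025=145379
7. interest=⌊145379·46/10000⌋=668; principal=8730-668=8062; balance=145379-8062=137317
8. interest=⌊137317·46/10000⌋=631; principal=8730-631=8099; balance=137317-8099=129218
9. interest=⌊129218·46/10000⌋=594; principal=8730-594=8136; balance=129218-8136=121082
10. interest=⌊121082·46/10000⌋=556; principal=8730-556=8174; balance=121082-8174=112908
11. interest=⌊112908·46/10000⌋=519; principal=8730-519=8211; balance=112908-8211=104697
12. interest=⌊104697·46/10000⌋=481; principal=8730-481=8249; balance=104697-8249=96448
13. interest=⌊96448·46/10000⌋=443; principal=8730-443=8287; balance=96448-8287=88161
14. interest=⌊88161·46/10000⌋=405; principal=8730-405=8325; balance=88161-8325=79836
15. interest=⌊79836·46/10000⌋=367; principal=8730-367=8363; balance=79836-8363=71473
16. interest=⌊71473·46/10000⌋=328; principal=8730-328=8402; balance=71473-8402=63071
17. interest=⌊63071·46/10000⌋=290; principal=8730-290=8440; balance=63071-8440=54631
18. interest=⌊54631·46/10000⌋=251; principal=8730-251=8479; balance=54631-8479=46152
19. interest=⌊46152·46/10000⌋=212; principal=8730-212=8518; balance=46152-8518=37634
20. interest=⌊37634·46/10000⌋=173; principal=8730-173=8557; balance=37634-8557=29077
21. interest=⌊29077·46/10000⌋=133; principal=8730-133=8597; balance=29077-8597=20480
22. interest=⌊20480·46/10000⌋=94; principal=8730-94=8636; balance=20480-8636=11844
23. interest=⌊11844·46/10000⌋=54; principal=8730-54=8676; balance=11844-8676=3168
24. interest=⌊3168·46/10000⌋=14; principal=min(8730-14,3168)=3168; balance=3168-3168=0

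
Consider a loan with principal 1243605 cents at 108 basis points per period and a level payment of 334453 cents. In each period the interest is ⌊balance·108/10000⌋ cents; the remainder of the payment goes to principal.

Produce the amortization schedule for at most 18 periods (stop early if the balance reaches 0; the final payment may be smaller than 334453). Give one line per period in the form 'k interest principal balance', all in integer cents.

1. interest=⌊1243605·108/10000⌋=13430; principal=334453-13430=321023; balance=1243605-321023=922582
2. interest=⌊922582·108/10000⌋=9963; principal=334453-9963=324490; balance=922582-324490=598092
3. interest=⌊598092·108/10000⌋=6459; principal=334453-6459=327994; balance=598092-327994=270098
4. interest=⌊270098·108/10000⌋=2917; principal=min(334453-2917,270098)=270098; balance=270098-270098=0

1 13430 321023 922582
2 9963 324490 598092
3 6459 327994 270098
4 2917 270098 0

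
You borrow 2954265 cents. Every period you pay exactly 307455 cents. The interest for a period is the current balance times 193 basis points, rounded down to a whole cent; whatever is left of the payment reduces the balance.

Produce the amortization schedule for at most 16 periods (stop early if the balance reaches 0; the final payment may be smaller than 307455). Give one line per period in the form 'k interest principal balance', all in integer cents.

1 57017 250438 2703827
2 52183 255272 2448555
3 47257 260198 2188357
4 42235 265220 1923137
5 37116 270339 1652798
6 31899 275556 1377242
7 26580 280875 1096367
8 21159 286296 810071
9 15634 291821 518250
10 10002 297453 220797
11 4261 220797 0

1. interest=⌊2954265·193/10000⌋=57017; principal=307455-57017=250438; balance=2954265-250438=2703827
2. interest=⌊2703827·193/10000⌋=52183; principal=307455-52183=255272; balance=2703827-255272=2448555
3. interest=⌊2448555·193/10000⌋=47257; principal=307455-47257=260198; balance=2448555-260198=2188357
4. interest=⌊2188357·193/10000⌋=42235; principal=307455-42235=265220; balance=2188357-265220=1923137
5. interest=⌊1923137·193/10000⌋=37116; principal=307455-37116=270339; balance=1923137-270339=1652798
6. interest=⌊1652798·193/10000⌋=31899; principal=307455-31899=275556; balance=1652798-275556=1377242
7. interest=⌊1377242·193/10000⌋=26580; principal=307455-26580=280875; balance=1377242-280875=1096367
8. interest=⌊1096367·193/10000⌋=21159; principal=307455-21159=286296; balance=1096367-286296=810071
9. interest=⌊810071·193/10000⌋=15634; principal=307455-15634=291821; balance=810071-291821=518250
10. interest=⌊518250·193/10000⌋=10002; principal=307455-10002=297453; balance=518250-297453=220797
11. interest=⌊220797·193/10000⌋=4261; principal=min(307455-4261,220797)=220797; balance=220797-220797=0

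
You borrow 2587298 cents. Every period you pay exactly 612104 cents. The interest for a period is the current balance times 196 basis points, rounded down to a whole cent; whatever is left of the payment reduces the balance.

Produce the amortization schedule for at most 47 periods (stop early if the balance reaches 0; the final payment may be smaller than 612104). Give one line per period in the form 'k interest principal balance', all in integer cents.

1 50711 561393 2025905
2 39707 572397 1453508
3 28488 583616 869892
4 17049 595055 274837
5 5386 274837 0

1. interest=⌊2587298·196/10000⌋=50711; principal=612104-50711=561393; balance=2587298-561393=2025905
2. interest=⌊2025905·196/10000⌋=39707; principal=612104-39707=572397; balance=2025905-572397=1453508
3. interest=⌊1453508·196/10000⌋=28488; principal=612104-28488=583616; balance=1453508-583616=869892
4. interest=⌊869892·196/10000⌋=17049; principal=612104-17049=595055; balance=869892-595055=274837
5. interest=⌊274837·196/10000⌋=5386; principal=min(612104-5386,274837)=274837; balance=274837-274837=0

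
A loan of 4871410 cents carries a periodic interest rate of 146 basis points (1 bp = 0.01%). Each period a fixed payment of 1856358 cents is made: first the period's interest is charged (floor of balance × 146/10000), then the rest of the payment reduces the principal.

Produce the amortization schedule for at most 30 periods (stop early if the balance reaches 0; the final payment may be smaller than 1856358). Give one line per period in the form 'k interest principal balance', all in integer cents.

1 71122 1785236 3086174
2 45058 1811300 1274874
3 18613 1274874 0

1. interest=⌊4871410·146/10000⌋=71122; principal=1856358-71122=1785236; balance=4871410-1785236=3086174
2. interest=⌊3086174·146/10000⌋=45058; principal=1856358-45058=1811300; balance=3086174-1811300=1274874
3. interest=⌊1274874·146/10000⌋=18613; principal=min(1856358-18613,1274874)=1274874; balance=1274874-1274874=0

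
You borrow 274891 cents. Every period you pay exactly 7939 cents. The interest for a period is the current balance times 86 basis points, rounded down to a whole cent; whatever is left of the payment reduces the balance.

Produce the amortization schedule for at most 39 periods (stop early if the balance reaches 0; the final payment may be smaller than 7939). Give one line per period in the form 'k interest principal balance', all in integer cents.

1. interest=⌊274891·86/10000⌋=2364; principal=7939-2364=5575; balance=274891-5575=269316
2. interest=⌊269316·86/10000⌋=2316; principal=7939-2316=5623; balance=269316-5623=263693
3. interest=⌊263693·86/10000⌋=2267; principal=7939-2267=5672; balance=263693-5672=258021
4. interest=⌊258021·86/10000⌋=2218; principal=7939-2218=5721; balance=258021-5721=252300
5. interest=⌊252300·86/10000⌋=2169; principal=7939-2169=5770; balance=252300-5770=246530
6. interest=⌊246530·86/10000⌋=2120; principal=7939-2120=5819; balance=246530-5819=240711
7. interest=⌊240711·86/10000⌋=2070; principal=7939-2070=5869; balance=240711-5869=234842
8. interest=⌊234842·86/10000⌋=2019; principal=7939-2019=5920; balance=234842-5920=228922
9. interest=⌊228922·86/10000⌋=1968; principal=7939-1968=5971; balance=228922-5971=222951
10. interest=⌊222951·86/10000⌋=1917; principal=7939-1917=6022; balance=222951-6022=216929
11. interest=⌊216929·86/10000⌋=1865; principal=7939-1865=6074; balance=216929-6074=210855
12. interest=⌊210855·86/10000⌋=1813; principal=7939-1813=6126; balance=210855-6126=204729
13. interest=⌊204729·86/10000⌋=1760; principal=7939-1760=6179; balance=204729-6179=198550
14. interest=⌊198550·86/10000⌋=1707; principal=7939-1707=6232; balance=198550-6232=192318
15. interest=⌊192318·86/10000⌋=1653; principal=7939-1653=6286; balance=192318-6286=186032
16. interest=⌊186032·86/10000⌋=1599; principal=7939-1599=6340; balance=186032-6340=179692
17. interest=⌊179692·86/10000⌋=1545; principal=7939-1545=6394; balance=179692-6394=173298
18. interest=⌊173298·86/10000⌋=1490; principal=7939-1490=6449; balance=173298-6449=166849
19. interest=⌊166849·86/10000⌋=1434; principal=7939-1434=6505; balance=166849-6505=160344
20. interest=⌊160344·86/10000⌋=1378; principal=7939-1378=6561; balance=160344-6561=153783
21. interest=⌊153783·86/10000⌋=1322; principal=7939-1322=6617; balance=153783-6617=147166
22. interest=⌊147166·86/10000⌋=1265; principal=7939-1265=6674; balance=147166-6674=140492
23. interest=⌊140492·86/10000⌋=1208; principal=7939-1208=6731; balance=140492-6731=133761
24. interest=⌊133761·86/10000⌋=1150; principal=7939-1150=6789; balance=133761-6789=126972
25. interest=⌊126972·86/10000⌋=1091; principal=7939-1091=6848; balance=126972-6848=120124
26. interest=⌊120124·86/10000⌋=1033; principal=7939-1033=6906; balance=120124-6906=113218
27. interest=⌊113218·86/10000⌋=973; principal=7939-973=6966; balance=113218-6966=106252
28. interest=⌊106252·86/10000⌋=913; principal=7939-913=7026; balance=106252-7026=99226
29. interest=⌊99226·86/10000⌋=853; principal=7939-853=7086; balance=99226-7086=92140
30. interest=⌊92140·86/10000⌋=792; principal=7939-792=7147; balance=92140-7147=84993
31. interest=⌊84993·86/10000⌋=730; principal=7939-730=7209; balance=84993-7209=77784
32. interest=⌊77784·86/10000⌋=668; principal=7939-668=7271; balance=77784-7271=70513
33. interest=⌊70513·86/10000⌋=606; principal=7939-606=7333; balance=70513-7333=63180
34. interest=⌊63180·86/10000⌋=543; principal=7939-543=7396; balance=63180-7396=55784
35. interest=⌊55784·86/10000⌋=479; principal=7939-479=7460; balance=55784-7460=48324
36. interest=⌊48324·86/10000⌋=415; principal=7939-415=7524; balance=48324-7524=40800
37. interest=⌊40800·86/10000⌋=350; principal=7939-350=7589; balance=40800-7589=33211
38. interest=⌊33211·86/10000⌋=285; principal=7939-285=7654; balance=33211-7654=25557
39. interest=⌊25557·86/10000⌋=219; principal=7939-219=7720; balance=25557-7720=17837

1 2364 5575 269316
2 2316 5623 263693
3 2267 5672 258021
4 2218 5721 252300
5 2169 5770 246530
6 2120 5819 240711
7 2070 5869 234842
8 2019 5920 228922
9 1968 5971 222951
10 1917 6022 216929
11 1865 6074 210855
12 1813 6126 204729
13 1760 6179 198550
14 1707 6232 192318
15 1653 6286 186032
16 1599 6340 179692
17 1545 6394 173298
18 1490 6449 166849
19 1434 6505 160344
20 1378 6561 153783
21 1322 6617 147166
22 1265 6674 140492
23 1208 6731 133761
24 1150 6789 126972
25 1091 6848 120124
26 1033 6906 113218
27 973 6966 106252
28 913 7026 99226
29 853 7086 92140
30 792 7147 84993
31 730 7209 77784
32 668 7271 70513
33 606 7333 63180
34 543 7396 55784
35 479 7460 48324
36 415 7524 40800
37 350 7589 33211
38 285 7654 25557
39 219 7720 17837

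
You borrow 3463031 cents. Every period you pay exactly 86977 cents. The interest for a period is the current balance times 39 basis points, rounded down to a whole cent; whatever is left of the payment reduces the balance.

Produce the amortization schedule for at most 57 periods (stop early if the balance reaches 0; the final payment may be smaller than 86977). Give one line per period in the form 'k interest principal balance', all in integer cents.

1. interest=⌊3463031·39/10000⌋=13505; principal=86977-13505=73472; balance=3463031-73472=3389559
2. interest=⌊3389559·39/10000⌋=13219; principal=86977-13219=73758; balance=3389559-73758=3315801
3. interest=⌊3315801·39/10000⌋=12931; principal=86977-12931=74046; balance=3315801-74046=3241755
4. interest=⌊3241755·39/10000⌋=12642; principal=86977-12642=74335; balance=3241755-74335=3167420
5. interest=⌊3167420·39/10000⌋=12352; principal=86977-12352=74625; balance=3167420-74625=3092795
6. interest=⌊3092795·39/10000⌋=12061; principal=86977-12061=74916; balance=3092795-74916=3017879
7. interest=⌊3017879·39/10000⌋=11769; principal=86977-11769=75208; balance=3017879-75208=2942671
8. interest=⌊2942671·39/10000⌋=11476; principal=86977-11476=75501; balance=2942671-75501=2867170
9. interest=⌊2867170·39/10000⌋=11181; principal=86977-11181=75796; balance=2867170-75796=2791374
10. interest=⌊2791374·39/10000⌋=10886; principal=86977-10886=76091; balance=2791374-76091=2715283
11. interest=⌊2715283·39/10000⌋=10589; principal=86977-10589=76388; balance=2715283-76388=2638895
12. interest=⌊2638895·39/10000⌋=10291; principal=86977-10291=76686; balance=2638895-76686=2562209
13. interest=⌊2562209·39/10000⌋=9992; principal=86977-9992=76985; balance=2562209-76985=2485224
14. interest=⌊2485224·39/10000⌋=9692; principal=86977-9692=77285; balance=2485224-77285=2407939
15. interest=⌊2407939·39/10000⌋=9390; principal=86977-9390=77587; balance=2407939-77587=2330352
16. interest=⌊2330352·39/10000⌋=9088; principal=86977-9088=77889; balance=2330352-77889=2252463
17. interest=⌊2252463·39/10000⌋=8784; principal=86977-8784=78193; balance=2252463-78193=2174270
18. interest=⌊2174270·39/10000⌋=8479; principal=86977-8479=78498; balance=2174270-78498=2095772
19. interest=⌊2095772·39/10000⌋=8173; principal=86977-8173=78804; balance=2095772-78804=2016968
20. interest=⌊2016968·39/10000⌋=7866; principal=86977-7866=79111; balance=2016968-79111=1937857
21. interest=⌊1937857·39/10000⌋=7557; principal=86977-7557=79420; balance=1937857-79420=1858437
22. interest=⌊1858437·39/10000⌋=7247; principal=86977-7247=79730; balance=1858437-79730=1778707
23. interest=⌊1778707·39/10000⌋=6936; principal=86977-6936=80041; balance=1778707-80041=1698666
24. interest=⌊1698666·39/10000⌋=6624; principal=86977-6624=80353; balance=1698666-80353=1618313
25. interest=⌊1618313·39/10000⌋=6311; principal=86977-6311=80666; balance=1618313-80666=1537647
26. interest=⌊1537647·39/10000⌋=5996; principal=86977-5996=80981; balance=1537647-80981=1456666
27. interest=⌊1456666·39/10000⌋=5680; principal=86977-5680=81297; balance=1456666-81297=1375369
28. interest=⌊1375369·39/10000⌋=5363; principal=86977-5363=81614; balance=1375369-81614=1293755
29. interest=⌊1293755·39/10000⌋=5045; principal=86977-5045=81932; balance=1293755-81932=1211823
30. interest=⌊1211823·39/10000⌋=4726; principal=86977-4726=82251; balance=1211823-82251=1129572
31. interest=⌊1129572·39/10000⌋=4405; principal=86977-4405=82572; balance=1129572-82572=1047000
32. interest=⌊1047000·39/10000⌋=4083; principal=86977-4083=82894; balance=1047000-82894=964106
33. interest=⌊964106·39/10000⌋=3760; principal=86977-3760=83217; balance=964106-83217=880889
34. interest=⌊880889·39/10000⌋=3435; principal=86977-3435=83542; balance=880889-83542=797347
35. interest=⌊797347·39/10000⌋=3109; principal=86977-3109=83868; balance=797347-83868=713479
36. interest=⌊713479·39/10000⌋=2782; principal=86977-2782=84195; balance=713479-84195=629284
37. interest=⌊629284·39/10000⌋=2454; principal=86977-2454=84523; balance=629284-84523=544761
38. interest=⌊544761·39/10000⌋=2124; principal=86977-2124=84853; balance=544761-84853=459908
39. interest=⌊459908·39/10000⌋=1793; principal=86977-1793=85184; balance=459908-85184=374724
40. interest=⌊374724·39/10000⌋=1461; principal=86977-1461=85516; balance=374724-85516=289208
41. interest=⌊289208·39/10000⌋=1127; principal=86977-1127=85850; balance=289208-85850=203358
42. interest=⌊203358·39/10000⌋=793; principal=86977-793=86184; balance=203358-86184=117174
43. interest=⌊117174·39/10000⌋=456; principal=86977-456=86521; balance=117174-86521=30653
44. interest=⌊30653·39/10000⌋=119; principal=min(86977-119,30653)=30653; balance=30653-30653=0

1 13505 73472 3389559
2 13219 73758 3315801
3 12931 74046 3241755
4 12642 74335 3167420
5 12352 74625 3092795
6 12061 74916 3017879
7 11769 75208 2942671
8 11476 75501 2867170
9 11181 75796 2791374
10 10886 76091 2715283
11 10589 76388 2638895
12 10291 76686 2562209
13 9992 76985 2485224
14 9692 77285 2407939
15 9390 77587 2330352
16 9088 77889 2252463
17 8784 78193 2174270
18 8479 78498 2095772
19 8173 78804 2016968
20 7866 79111 1937857
21 7557 79420 1858437
22 7247 79730 1778707
23 6936 80041 1698666
24 6624 80353 1618313
25 6311 80666 1537647
26 5996 80981 1456666
27 5680 81297 1375369
28 5363 81614 1293755
29 5045 81932 1211823
30 4726 82251 1129572
31 4405 82572 1047000
32 4083 82894 964106
33 3760 83217 880889
34 3435 83542 797347
35 3109 83868 713479
36 2782 84195 629284
37 2454 84523 544761
38 2124 84853 459908
39 1793 85184 374724
40 1461 85516 289208
41 1127 85850 203358
42 793 86184 117174
43 456 86521 30653
44 119 30653 0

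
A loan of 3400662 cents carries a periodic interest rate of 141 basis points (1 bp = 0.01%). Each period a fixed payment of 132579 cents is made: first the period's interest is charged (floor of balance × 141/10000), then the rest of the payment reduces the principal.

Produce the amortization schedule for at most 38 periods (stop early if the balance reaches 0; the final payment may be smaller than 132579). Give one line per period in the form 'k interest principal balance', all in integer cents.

1. interest=⌊3400662·141/10000⌋=47949; principal=132579-47949=84630; balance=3400662-84630=3316032
2. interest=⌊3316032·141/10000⌋=46756; principal=132579-46756=85823; balance=3316032-85823=3230209
3. interest=⌊3230209·141/10000⌋=45545; principal=132579-45545=87034; balance=3230209-87034=3143175
4. interest=⌊3143175·141/10000⌋=44318; principal=132579-44318=88261; balance=3143175-88261=3054914
5. interest=⌊3054914·141/10000⌋=43074; principal=132579-43074=89505; balance=3054914-89505=2965409
6. interest=⌊2965409·141/10000⌋=41812; principal=132579-41812=90767; balance=2965409-90767=2874642
7. interest=⌊2874642·141/10000⌋=40532; principal=132579-40532=92047; balance=2874642-92047=2782595
8. interest=⌊2782595·141/10000⌋=39234; principal=132579-39234=93345; balance=2782595-93345=2689250
9. interest=⌊2689250·141/10000⌋=37918; principal=132579-37918=94661; balance=2689250-94661=2594589
10. interest=⌊2594589·141/10000⌋=36583; principal=132579-36583=95996; balance=2594589-95996=2498593
11. interest=⌊2498593·141/10000⌋=35230; principal=132579-35230=97349; balance=2498593-97349=2401244
12. interest=⌊2401244·141/10000⌋=33857; principal=132579-33857=98722; balance=2401244-98722=2302522
13. interest=⌊2302522·141/10000⌋=32465; principal=132579-32465=100114; balance=2302522-100114=2202408
14. interest=⌊2202408·141/10000⌋=31053; principal=132579-31053=101526; balance=2202408-101526=2100882
15. interest=⌊2100882·141/10000⌋=29622; principal=132579-29622=102957; balance=2100882-102957=1997925
16. interest=⌊1997925·141/10000⌋=28170; principal=132579-28170=104409; balance=1997925-104409=1893516
17. interest=⌊1893516·141/10000⌋=26698; principal=132579-26698=105881; balance=1893516-105881=1787635
18. interest=⌊1787635·141/10000⌋=25205; principal=132579-25205=107374; balance=1787635-107374=1680261
19. interest=⌊1680261·141/10000⌋=23691; principal=132579-23691=108888; balance=1680261-108888=1571373
20. interest=⌊1571373·141/10000⌋=22156; principal=132579-22156=110423; balance=1571373-110423=1460950
21. interest=⌊1460950·141/10000⌋=20599; principal=132579-20599=111980; balance=1460950-111980=1348970
22. interest=⌊1348970·141/10000⌋=19020; principal=132579-19020=113559; balance=1348970-113559=1235411
23. interest=⌊1235411·141/10000⌋=17419; principal=132579-17419=115160; balance=1235411-115160=1120251
24. interest=⌊1120251·141/10000⌋=15795; principal=132579-15795=116784; balance=1120251-116784=1003467
25. interest=⌊1003467·141/10000⌋=14148; principal=132579-14148=118431; balance=1003467-118431=885036
26. interest=⌊885036·141/10000⌋=12479; principal=132579-12479=120100; balance=885036-120100=764936
27. interest=⌊764936·141/10000⌋=10785; principal=132579-10785=121794; balance=764936-121794=643142
28. interest=⌊643142·141/10000⌋=9068; principal=132579-9068=123511; balance=643142-123511=519631
29. interest=⌊519631·141/10000⌋=7326; principal=132579-7326=125253; balance=519631-125253=394378
30. interest=⌊394378·141/10000⌋=5560; principal=132579-5560=127019; balance=394378-127019=267359
31. interest=⌊267359·141/10000⌋=3769; principal=132579-3769=128810; balance=267359-128810=138549
32. interest=⌊138549·141/10000⌋=1953; principal=132579-1953=130626; balance=138549-130626=7923
33. interest=⌊7923·141/10000⌋=111; principal=min(132579-111,7923)=7923; balance=7923-7923=0

1 47949 84630 3316032
2 46756 85823 3230209
3 45545 87034 3143175
4 44318 88261 3054914
5 43074 89505 2965409
6 41812 90767 2874642
7 40532 92047 2782595
8 39234 93345 2689250
9 37918 94661 2594589
10 36583 95996 2498593
11 35230 97349 2401244
12 33857 98722 2302522
13 32465 100114 2202408
14 31053 101526 2100882
15 29622 102957 1997925
16 28170 104409 1893516
17 26698 105881 1787635
18 25205 107374 1680261
19 23691 108888 1571373
20 22156 110423 1460950
21 20599 111980 1348970
22 19020 113559 1235411
23 17419 115160 1120251
24 15795 116784 1003467
25 14148 118431 885036
26 12479 120100 764936
27 10785 121794 643142
28 9068 123511 519631
29 7326 125253 394378
30 5560 127019 267359
31 3769 128810 138549
32 1953 130626 7923
33 111 7923 0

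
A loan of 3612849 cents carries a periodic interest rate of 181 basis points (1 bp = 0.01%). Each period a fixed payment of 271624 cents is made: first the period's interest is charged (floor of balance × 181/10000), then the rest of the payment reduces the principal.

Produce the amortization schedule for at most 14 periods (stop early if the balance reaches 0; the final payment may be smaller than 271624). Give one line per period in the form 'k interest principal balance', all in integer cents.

1. interest=⌊3612849·181/10000⌋=65392; principal=271624-65392=206232; balance=3612849-206232=3406617
2. interest=⌊3406617·181/10000⌋=61659; principal=271624-61659=209965; balance=3406617-209965=3196652
3. interest=⌊3196652·181/10000⌋=57859; principal=271624-57859=213765; balance=3196652-213765=2982887
4. interest=⌊2982887·181/10000⌋=53990; principal=271624-53990=217634; balance=2982887-217634=2765253
5. interest=⌊2765253·181/10000⌋=50051; principal=271624-50051=221573; balance=2765253-221573=2543680
6. interest=⌊2543680·181/10000⌋=46040; principal=271624-46040=225584; balance=2543680-225584=2318096
7. interest=⌊2318096·181/10000⌋=41957; principal=271624-41957=229667; balance=2318096-229667=2088429
8. interest=⌊2088429·181/10000⌋=37800; principal=271624-37800=233824; balance=2088429-233824=1854605
9. interest=⌊1854605·181/10000⌋=33568; principal=271624-33568=238056; balance=1854605-238056=1616549
10. interest=⌊1616549·181/10000⌋=29259; principal=271624-29259=242365; balance=1616549-242365=1374184
11. interest=⌊1374184·181/10000⌋=24872; principal=271624-24872=246752; balance=1374184-246752=1127432
12. interest=⌊1127432·181/10000⌋=20406; principal=271624-20406=251218; balance=1127432-251218=876214
13. interest=⌊876214·181/10000⌋=15859; principal=271624-15859=255765; balance=876214-255765=620449
14. interest=⌊620449·181/10000⌋=11230; principal=271624-11230=260394; balance=620449-260394=360055

1 65392 206232 3406617
2 61659 209965 3196652
3 57859 213765 2982887
4 53990 217634 2765253
5 50051 221573 2543680
6 46040 225584 2318096
7 41957 229667 2088429
8 37800 233824 1854605
9 33568 238056 1616549
10 29259 242365 1374184
11 24872 246752 1127432
12 20406 251218 876214
13 15859 255765 620449
14 11230 260394 360055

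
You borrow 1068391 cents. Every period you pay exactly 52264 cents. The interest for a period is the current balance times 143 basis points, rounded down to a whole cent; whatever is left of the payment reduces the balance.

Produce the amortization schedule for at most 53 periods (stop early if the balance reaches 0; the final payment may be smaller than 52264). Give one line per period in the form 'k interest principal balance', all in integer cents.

1 15277 36987 1031404
2 14749 37515 993889
3 14212 38052 955837
4 13668 38596 917241
5 13116 39148 878093
6 12556 39708 838385
7 11988 40276 798109
8 11412 40852 757257
9 10828 41436 715821
10 10236 42028 673793
11 9635 42629 631164
12 9025 43239 587925
13 8407 43857 544068
14 7780 44484 499584
15 7144 45120 454464
16 6498 45766 408698
17 5844 46420 362278
18 5180 47084 315194
19 4507 47757 267437
20 3824 48440 218997
21 3131 49133 169864
22 2429 49835 120029
23 1716 50548 69481
24 993 51271 18210
25 260 18210 0

1. interest=⌊1068391·143/10000⌋=15277; principal=52264-15277=36987; balance=1068391-36987=1031404
2. interest=⌊1031404·143/10000⌋=14749; principal=52264-14749=37515; balance=1031404-37515=993889
3. interest=⌊993889·143/10000⌋=14212; principal=52264-14212=38052; balance=993889-38052=955837
4. interest=⌊955837·143/10000⌋=13668; principal=52264-13668=38596; balance=955837-38596=917241
5. interest=⌊917241·143/10000⌋=13116; principal=52264-13116=39148; balance=917241-39148=878093
6. interest=⌊878093·143/10000⌋=12556; principal=52264-12556=39708; balance=878093-39708=838385
7. interest=⌊838385·143/10000⌋=11988; principal=52264-11988=40276; balance=838385-40276=798109
8. interest=⌊798109·143/10000⌋=11412; principal=52264-11412=40852; balance=798109-40852=757257
9. interest=⌊757257·143/10000⌋=10828; principal=52264-10828=41436; balance=757257-41436=715821
10. interest=⌊715821·143/10000⌋=10236; principal=52264-10236=42028; balance=715821-42028=673793
11. interest=⌊673793·143/10000⌋=9635; principal=52264-9635=42629; balance=673793-42629=631164
12. interest=⌊631164·143/10000⌋=9025; principal=52264-9025=43239; balance=631164-43239=587925
13. interest=⌊587925·143/10000⌋=8407; principal=52264-8407=43857; balance=587925-43857=544068
14. interest=⌊544068·143/10000⌋=7780; principal=52264-7780=44484; balance=544068-44484=499584
15. interest=⌊499584·143/10000⌋=7144; principal=52264-7144=45120; balance=499584-45120=454464
16. interest=⌊454464·143/10000⌋=6498; principal=52264-6498=45766; balance=454464-45766=408698
17. interest=⌊408698·143/10000⌋=5844; principal=52264-5844=46420; balance=408698-46420=362278
18. interest=⌊362278·143/10000⌋=5180; principal=52264-5180=47084; balance=362278-47084=315194
19. interest=⌊315194·143/10000⌋=4507; principal=52264-4507=47757; balance=315194-47757=267437
20. interest=⌊267437·143/10000⌋=3824; principal=52264-3824=48440; balance=267437-48440=218997
21. interest=⌊218997·143/10000⌋=3131; principal=52264-3131=49133; balance=218997-49133=169864
22. interest=⌊169864·143/10000⌋=2429; principal=52264-2429=49835; balance=169864-49835=120029
23. interest=⌊120029·143/10000⌋=1716; principal=52264-1716=50548; balance=120029-50548=69481
24. interest=⌊69481·143/10000⌋=993; principal=52264-993=51271; balance=69481-51271=18210
25. interest=⌊18210·143/10000⌋=260; principal=min(52264-260,18210)=18210; balance=18210-18210=0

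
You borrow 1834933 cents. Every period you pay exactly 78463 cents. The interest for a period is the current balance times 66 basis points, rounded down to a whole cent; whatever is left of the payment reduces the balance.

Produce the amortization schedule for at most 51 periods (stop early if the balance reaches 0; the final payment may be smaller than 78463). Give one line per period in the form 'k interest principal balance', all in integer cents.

1 12110 66353 1768580
2 11672 66791 1701789
3 11231 67232 1634557
4 10788 67675 1566882
5 10341 68122 1498760
6 9891 68572 1430188
7 9439 69024 1361164
8 8983 69480 1291684
9 8525 69938 1221746
10 8063 70400 1151346
11 7598 70865 1080481
12 7131 71332 1009149
13 6660 71803 937346
14 6186 72277 865069
15 5709 72754 792315
16 5229 73234 719081
17 4745 73718 645363
18 4259 74204 571159
19 3769 74694 496465
20 3276 75187 421278
21 2780 75683 345595
22 2280 76183 269412
23 1778 76685 192727
24 1271 77192 115535
25 762 77701 37834
26 249 37834 0

1. interest=⌊1834933·66/10000⌋=12110; principal=78463-12110=66353; balance=1834933-66353=1768580
2. interest=⌊1768580·66/10000⌋=11672; principal=78463-11672=66791; balance=1768580-66791=1701789
3. interest=⌊1701789·66/10000⌋=11231; principal=78463-11231=67232; balance=1701789-67232=1634557
4. interest=⌊1634557·66/10000⌋=10788; principal=78463-10788=67675; balance=1634557-67675=1566882
5. interest=⌊1566882·66/10000⌋=10341; principal=78463-10341=68122; balance=1566882-68122=1498760
6. interest=⌊1498760·66/10000⌋=9891; principal=78463-9891=68572; balance=1498760-68572=1430188
7. interest=⌊1430188·66/10000⌋=9439; principal=78463-9439=69024; balance=1430188-69024=1361164
8. interest=⌊1361164·66/10000⌋=8983; principal=78463-8983=69480; balance=1361164-69480=1291684
9. interest=⌊1291684·66/10000⌋=8525; principal=78463-8525=69938; balance=1291684-69938=1221746
10. interest=⌊1221746·66/10000⌋=8063; principal=78463-8063=70400; balance=1221746-70400=1151346
11. interest=⌊1151346·66/10000⌋=7598; principal=78463-7598=70865; balance=1151346-70865=1080481
12. interest=⌊1080481·66/10000⌋=7131; principal=78463-7131=71332; balance=1080481-71332=1009149
13. interest=⌊1009149·66/10000⌋=6660; principal=78463-6660=71803; balance=1009149-71803=937346
14. interest=⌊937346·66/10000⌋=6186; principal=78463-6186=72277; balance=937346-72277=865069
15. interest=⌊865069·66/10000⌋=5709; principal=78463-5709=72754; balance=865069-72754=792315
16. interest=⌊792315·66/10000⌋=5229; principal=78463-5229=73234; balance=792315-73234=719081
17. interest=⌊719081·66/10000⌋=4745; principal=78463-4745=73718; balance=719081-73718=645363
18. interest=⌊645363·66/10000⌋=4259; principal=78463-4259=74204; balance=645363-74204=571159
19. interest=⌊571159·66/10000⌋=3769; principal=78463-3769=74694; balance=571159-74694=496465
20. interest=⌊496465·66/10000⌋=3276; principal=78463-3276=75187; balance=496465-75187=421278
21. interest=⌊421278·66/10000⌋=2780; principal=78463-2780=75683; balance=421278-75683=345595
22. interest=⌊345595·66/10000⌋=2280; principal=78463-2280=76183; balance=345595-76183=269412
23. interest=⌊269412·66/10000⌋=1778; principal=78463-1778=76685; balance=269412-76685=192727
24. interest=⌊192727·66/10000⌋=1271; principal=78463-1271=77192; balance=192727-77192=115535
25. interest=⌊115535·66/10000⌋=762; principal=78463-762=77701; balance=115535-77701=37834
26. interest=⌊37834·66/10000⌋=249; principal=min(78463-249,37834)=37834; balance=37834-37834=0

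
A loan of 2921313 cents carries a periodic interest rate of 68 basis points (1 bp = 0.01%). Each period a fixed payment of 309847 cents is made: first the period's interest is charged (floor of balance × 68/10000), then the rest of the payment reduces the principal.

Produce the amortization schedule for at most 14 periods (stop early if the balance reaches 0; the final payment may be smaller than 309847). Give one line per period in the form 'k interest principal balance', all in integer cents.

1 19864 289983 2631330
2 17893 291954 2339376
3 15907 293940 2045436
4 13908 295939 1749497
5 11896 297951 1451546
6 9870 299977 1151569
7 7830 302017 849552
8 5776 304071 545481
9 3709 306138 239343
10 1627 239343 0

1. interest=⌊2921313·68/10000⌋=19864; principal=309847-19864=289983; balance=2921313-289983=2631330
2. interest=⌊2631330·68/10000⌋=17893; principal=309847-17893=291954; balance=2631330-291954=2339376
3. interest=⌊2339376·68/10000⌋=15907; principal=309847-15907=293940; balance=2339376-293940=2045436
4. interest=⌊2045436·68/10000⌋=13908; principal=309847-13908=295939; balance=2045436-295939=1749497
5. interest=⌊1749497·68/10000⌋=11896; principal=309847-11896=297951; balance=1749497-297951=1451546
6. interest=⌊1451546·68/10000⌋=9870; principal=309847-9870=299977; balance=1451546-299977=1151569
7. interest=⌊1151569·68/10000⌋=7830; principal=309847-7830=302017; balance=1151569-302017=849552
8. interest=⌊849552·68/10000⌋=5776; principal=309847-5776=304071; balance=849552-304071=545481
9. interest=⌊545481·68/10000⌋=3709; principal=309847-3709=306138; balance=545481-306138=239343
10. interest=⌊239343·68/10000⌋=1627; principal=min(309847-1627,239343)=239343; balance=239343-239343=0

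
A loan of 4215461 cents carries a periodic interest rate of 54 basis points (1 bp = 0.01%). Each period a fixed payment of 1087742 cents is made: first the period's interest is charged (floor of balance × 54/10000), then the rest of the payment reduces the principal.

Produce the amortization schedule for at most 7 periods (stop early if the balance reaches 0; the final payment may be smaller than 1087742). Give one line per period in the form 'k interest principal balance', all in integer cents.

1 22763 1064979 3150482
2 17012 1070730 2079752
3 11230 1076512 1003240
4 5417 1003240 0

1. interest=⌊4215461·54/10000⌋=22763; principal=1087742-22763=1064979; balance=4215461-1064979=3150482
2. interest=⌊3150482·54/10000⌋=17012; principal=1087742-17012=1070730; balance=3150482-1070730=2079752
3. interest=⌊2079752·54/10000⌋=11230; principal=1087742-11230=1076512; balance=2079752-1076512=1003240
4. interest=⌊1003240·54/10000⌋=5417; principal=min(1087742-5417,1003240)=1003240; balance=1003240-1003240=0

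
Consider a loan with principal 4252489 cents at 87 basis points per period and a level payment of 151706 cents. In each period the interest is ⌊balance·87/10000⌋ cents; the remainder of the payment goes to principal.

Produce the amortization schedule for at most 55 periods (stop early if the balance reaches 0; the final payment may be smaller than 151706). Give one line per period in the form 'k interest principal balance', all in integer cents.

1 36996 114710 4137779
2 35998 115708 4022071
3 34992 116714 3905357
4 33976 117730 3787627
5 32952 118754 3668873
6 31919 119787 3549086
7 30877 120829 3428257
8 29825 121881 3306376
9 28765 122941 3183435
10 27695 124011 3059424
11 26616 125090 2934334
12 25528 126178 2808156
13 24430 127276 2680880
14 23323 128383 2552497
15 22206 129500 2422997
16 21080 130626 2292371
17 19943 131763 2160608
18 18797 132909 2027699
19 17640 134066 1893633
20 16474 135232 1758401
21 15298 136408 1621993
22 14111 137595 1484398
23 12914 138792 1345606
24 11706 140000 1205606
25 10488 141218 1064388
26 9260 142446 921942
27 8020 143686 778256
28 6770 144936 633320
29 5509 146197 487123
30 4237 147469 339654
31 2954 148752 190902
32 1660 150046 40856
33 355 40856 0

1. interest=⌊4252489·87/10000⌋=36996; principal=151706-36996=114710; balance=4252489-114710=4137779
2. interest=⌊4137779·87/10000⌋=35998; principal=151706-35998=115708; balance=4137779-115708=4022071
3. interest=⌊4022071·87/10000⌋=34992; principal=151706-34992=116714; balance=4022071-116714=3905357
4. interest=⌊3905357·87/10000⌋=33976; principal=151706-33976=117730; balance=3905357-117730=3787627
5. interest=⌊3787627·87/10000⌋=32952; principal=151706-32952=118754; balance=3787627-118754=3668873
6. interest=⌊3668873·87/10000⌋=31919; principal=151706-31919=119787; balance=3668873-119787=3549086
7. interest=⌊3549086·87/10000⌋=30877; principal=151706-30877=120829; balance=3549086-120829=3428257
8. interest=⌊3428257·87/10000⌋=29825; principal=151706-29825=121881; balance=3428257-121881=3306376
9. interest=⌊3306376·87/10000⌋=28765; principal=151706-28765=122941; balance=3306376-122941=3183435
10. interest=⌊3183435·87/10000⌋=27695; principal=151706-27695=124011; balance=3183435-124011=3059424
11. interest=⌊3059424·87/10000⌋=26616; principal=151706-26616=125090; balance=3059424-125090=2934334
12. interest=⌊2934334·87/10000⌋=25528; principal=151706-25528=126178; balance=2934334-126178=2808156
13. interest=⌊2808156·87/10000⌋=24430; principal=151706-24430=127276; balance=2808156-127276=2680880
14. interest=⌊2680880·87/10000⌋=23323; principal=151706-23323=128383; balance=2680880-128383=2552497
15. interest=⌊2552497·87/10000⌋=22206; principal=151706-22206=129500; balance=2552497-129500=2422997
16. interest=⌊2422997·87/10000⌋=21080; principal=151706-21080=130626; balance=2422997-130626=2292371
17. interest=⌊2292371·87/10000⌋=19943; principal=151706-19943=131763; balance=2292371-131763=2160608
18. interest=⌊2160608·87/10000⌋=18797; principal=151706-18797=132909; balance=2160608-132909=2027699
19. interest=⌊2027699·87/10000⌋=17640; principal=151706-17640=134066; balance=2027699-134066=1893633
20. interest=⌊1893633·87/10000⌋=16474; principal=151706-16474=135232; balance=1893633-135232=1758401
21. interest=⌊1758401·87/10000⌋=15298; principal=151706-15298=136408; balance=1758401-136408=1621993
22. interest=⌊1621993·87/10000⌋=14111; principal=151706-14111=137595; balance=1621993-137595=1484398
23. interest=⌊1484398·87/10000⌋=12914; principal=151706-12914=138792; balance=1484398-138792=1345606
24. interest=⌊1345606·87/10000⌋=11706; principal=151706-11706=140000; balance=1345606-140000=1205606
25. interest=⌊1205606·87/10000⌋=10488; principal=151706-10488=141218; balance=1205606-141218=1064388
26. interest=⌊1064388·87/10000⌋=9260; principal=151706-9260=142446; balance=1064388-142446=921942
27. interest=⌊921942·87/10000⌋=8020; principal=151706-8020=143686; balance=921942-143686=778256
28. interest=⌊778256·87/10000⌋=6770; principal=151706-6770=144936; balance=778256-144936=633320
29. interest=⌊633320·87/10000⌋=5509; principal=151706-5509=146197; balance=633320-146197=487123
30. interest=⌊487123·87/10000⌋=4237; principal=151706-4237=147469; balance=487123-147469=339654
31. interest=⌊339654·87/10000⌋=2954; principal=151706-2954=148752; balance=339654-148752=190902
32. interest=⌊190902·87/10000⌋=1660; principal=151706-1660=150046; balance=190902-150046=40856
33. interest=⌊40856·87/10000⌋=355; principal=min(151706-355,40856)=40856; balance=40856-40856=0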